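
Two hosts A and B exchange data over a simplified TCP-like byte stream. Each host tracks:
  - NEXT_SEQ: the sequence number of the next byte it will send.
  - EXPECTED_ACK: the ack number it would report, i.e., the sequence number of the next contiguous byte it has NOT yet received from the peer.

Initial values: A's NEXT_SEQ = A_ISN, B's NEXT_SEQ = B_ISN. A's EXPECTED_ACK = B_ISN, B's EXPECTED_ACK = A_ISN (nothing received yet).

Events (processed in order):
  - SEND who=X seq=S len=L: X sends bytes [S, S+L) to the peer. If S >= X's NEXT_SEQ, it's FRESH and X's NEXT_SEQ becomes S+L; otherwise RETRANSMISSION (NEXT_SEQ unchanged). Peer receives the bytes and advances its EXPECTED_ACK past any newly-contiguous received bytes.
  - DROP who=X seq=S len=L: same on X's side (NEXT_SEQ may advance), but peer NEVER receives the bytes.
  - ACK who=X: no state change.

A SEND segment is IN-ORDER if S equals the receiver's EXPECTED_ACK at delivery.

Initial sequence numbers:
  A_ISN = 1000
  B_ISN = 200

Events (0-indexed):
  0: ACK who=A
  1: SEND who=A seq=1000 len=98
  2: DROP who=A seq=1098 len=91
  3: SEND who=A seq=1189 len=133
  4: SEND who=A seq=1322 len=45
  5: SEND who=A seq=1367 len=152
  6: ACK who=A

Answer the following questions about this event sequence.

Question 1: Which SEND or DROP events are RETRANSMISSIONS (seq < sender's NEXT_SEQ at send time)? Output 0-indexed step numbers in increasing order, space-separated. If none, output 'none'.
Answer: none

Derivation:
Step 1: SEND seq=1000 -> fresh
Step 2: DROP seq=1098 -> fresh
Step 3: SEND seq=1189 -> fresh
Step 4: SEND seq=1322 -> fresh
Step 5: SEND seq=1367 -> fresh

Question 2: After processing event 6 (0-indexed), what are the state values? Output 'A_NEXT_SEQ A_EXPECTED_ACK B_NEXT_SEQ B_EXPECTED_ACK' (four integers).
After event 0: A_seq=1000 A_ack=200 B_seq=200 B_ack=1000
After event 1: A_seq=1098 A_ack=200 B_seq=200 B_ack=1098
After event 2: A_seq=1189 A_ack=200 B_seq=200 B_ack=1098
After event 3: A_seq=1322 A_ack=200 B_seq=200 B_ack=1098
After event 4: A_seq=1367 A_ack=200 B_seq=200 B_ack=1098
After event 5: A_seq=1519 A_ack=200 B_seq=200 B_ack=1098
After event 6: A_seq=1519 A_ack=200 B_seq=200 B_ack=1098

1519 200 200 1098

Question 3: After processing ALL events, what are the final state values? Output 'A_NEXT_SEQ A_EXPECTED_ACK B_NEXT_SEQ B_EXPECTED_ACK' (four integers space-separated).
Answer: 1519 200 200 1098

Derivation:
After event 0: A_seq=1000 A_ack=200 B_seq=200 B_ack=1000
After event 1: A_seq=1098 A_ack=200 B_seq=200 B_ack=1098
After event 2: A_seq=1189 A_ack=200 B_seq=200 B_ack=1098
After event 3: A_seq=1322 A_ack=200 B_seq=200 B_ack=1098
After event 4: A_seq=1367 A_ack=200 B_seq=200 B_ack=1098
After event 5: A_seq=1519 A_ack=200 B_seq=200 B_ack=1098
After event 6: A_seq=1519 A_ack=200 B_seq=200 B_ack=1098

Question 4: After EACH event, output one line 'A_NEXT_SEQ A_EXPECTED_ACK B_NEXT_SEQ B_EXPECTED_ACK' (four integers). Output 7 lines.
1000 200 200 1000
1098 200 200 1098
1189 200 200 1098
1322 200 200 1098
1367 200 200 1098
1519 200 200 1098
1519 200 200 1098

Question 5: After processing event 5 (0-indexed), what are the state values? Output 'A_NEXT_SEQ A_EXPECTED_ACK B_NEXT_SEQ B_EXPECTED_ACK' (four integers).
After event 0: A_seq=1000 A_ack=200 B_seq=200 B_ack=1000
After event 1: A_seq=1098 A_ack=200 B_seq=200 B_ack=1098
After event 2: A_seq=1189 A_ack=200 B_seq=200 B_ack=1098
After event 3: A_seq=1322 A_ack=200 B_seq=200 B_ack=1098
After event 4: A_seq=1367 A_ack=200 B_seq=200 B_ack=1098
After event 5: A_seq=1519 A_ack=200 B_seq=200 B_ack=1098

1519 200 200 1098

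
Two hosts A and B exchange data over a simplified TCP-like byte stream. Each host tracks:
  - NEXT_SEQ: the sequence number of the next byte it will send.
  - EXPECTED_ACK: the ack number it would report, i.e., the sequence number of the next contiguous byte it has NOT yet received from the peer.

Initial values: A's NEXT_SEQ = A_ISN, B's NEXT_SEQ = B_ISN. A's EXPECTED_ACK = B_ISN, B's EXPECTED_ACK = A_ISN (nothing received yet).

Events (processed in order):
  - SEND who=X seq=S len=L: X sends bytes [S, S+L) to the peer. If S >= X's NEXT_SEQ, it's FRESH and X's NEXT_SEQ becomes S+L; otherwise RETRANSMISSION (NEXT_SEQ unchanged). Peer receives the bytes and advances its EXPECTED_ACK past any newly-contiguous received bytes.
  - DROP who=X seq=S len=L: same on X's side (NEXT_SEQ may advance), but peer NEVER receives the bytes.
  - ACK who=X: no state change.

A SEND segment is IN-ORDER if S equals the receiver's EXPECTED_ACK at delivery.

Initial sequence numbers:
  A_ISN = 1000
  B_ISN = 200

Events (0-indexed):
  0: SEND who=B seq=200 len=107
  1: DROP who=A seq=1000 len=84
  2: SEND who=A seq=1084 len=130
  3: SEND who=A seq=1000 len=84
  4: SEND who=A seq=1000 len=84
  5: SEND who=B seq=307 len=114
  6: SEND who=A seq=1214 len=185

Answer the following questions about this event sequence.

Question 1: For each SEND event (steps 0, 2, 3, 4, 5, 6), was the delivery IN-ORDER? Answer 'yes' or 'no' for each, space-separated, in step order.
Answer: yes no yes no yes yes

Derivation:
Step 0: SEND seq=200 -> in-order
Step 2: SEND seq=1084 -> out-of-order
Step 3: SEND seq=1000 -> in-order
Step 4: SEND seq=1000 -> out-of-order
Step 5: SEND seq=307 -> in-order
Step 6: SEND seq=1214 -> in-order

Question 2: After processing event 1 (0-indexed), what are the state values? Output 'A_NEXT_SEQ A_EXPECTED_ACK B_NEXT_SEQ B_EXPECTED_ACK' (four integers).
After event 0: A_seq=1000 A_ack=307 B_seq=307 B_ack=1000
After event 1: A_seq=1084 A_ack=307 B_seq=307 B_ack=1000

1084 307 307 1000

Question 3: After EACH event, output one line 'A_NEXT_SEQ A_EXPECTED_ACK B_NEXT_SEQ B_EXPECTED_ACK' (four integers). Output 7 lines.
1000 307 307 1000
1084 307 307 1000
1214 307 307 1000
1214 307 307 1214
1214 307 307 1214
1214 421 421 1214
1399 421 421 1399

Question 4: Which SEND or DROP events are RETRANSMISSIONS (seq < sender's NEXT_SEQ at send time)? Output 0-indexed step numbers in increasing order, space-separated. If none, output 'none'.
Answer: 3 4

Derivation:
Step 0: SEND seq=200 -> fresh
Step 1: DROP seq=1000 -> fresh
Step 2: SEND seq=1084 -> fresh
Step 3: SEND seq=1000 -> retransmit
Step 4: SEND seq=1000 -> retransmit
Step 5: SEND seq=307 -> fresh
Step 6: SEND seq=1214 -> fresh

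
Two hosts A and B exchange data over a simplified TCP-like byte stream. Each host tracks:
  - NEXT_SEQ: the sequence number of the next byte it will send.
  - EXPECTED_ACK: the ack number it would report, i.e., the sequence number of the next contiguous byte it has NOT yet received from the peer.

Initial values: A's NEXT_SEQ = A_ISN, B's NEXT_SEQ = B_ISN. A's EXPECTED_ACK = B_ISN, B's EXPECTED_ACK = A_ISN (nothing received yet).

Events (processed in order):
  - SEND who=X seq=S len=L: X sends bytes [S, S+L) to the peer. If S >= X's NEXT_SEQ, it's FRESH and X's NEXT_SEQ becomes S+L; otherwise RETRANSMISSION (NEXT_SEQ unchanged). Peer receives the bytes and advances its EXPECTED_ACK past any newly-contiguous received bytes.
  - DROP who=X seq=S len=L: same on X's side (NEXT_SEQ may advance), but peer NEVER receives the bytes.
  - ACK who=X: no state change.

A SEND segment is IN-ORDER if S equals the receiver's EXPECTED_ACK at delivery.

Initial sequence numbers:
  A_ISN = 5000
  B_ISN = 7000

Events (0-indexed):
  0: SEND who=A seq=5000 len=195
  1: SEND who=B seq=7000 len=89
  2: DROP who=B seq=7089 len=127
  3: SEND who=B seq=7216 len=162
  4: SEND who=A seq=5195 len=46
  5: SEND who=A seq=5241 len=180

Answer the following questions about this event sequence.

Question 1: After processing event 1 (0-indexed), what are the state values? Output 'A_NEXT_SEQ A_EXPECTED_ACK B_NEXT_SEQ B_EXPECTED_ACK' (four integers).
After event 0: A_seq=5195 A_ack=7000 B_seq=7000 B_ack=5195
After event 1: A_seq=5195 A_ack=7089 B_seq=7089 B_ack=5195

5195 7089 7089 5195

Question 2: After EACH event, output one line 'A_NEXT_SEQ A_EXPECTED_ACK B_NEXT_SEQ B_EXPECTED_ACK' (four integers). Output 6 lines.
5195 7000 7000 5195
5195 7089 7089 5195
5195 7089 7216 5195
5195 7089 7378 5195
5241 7089 7378 5241
5421 7089 7378 5421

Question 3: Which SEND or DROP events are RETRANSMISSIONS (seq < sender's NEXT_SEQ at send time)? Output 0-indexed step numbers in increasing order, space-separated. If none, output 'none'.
Answer: none

Derivation:
Step 0: SEND seq=5000 -> fresh
Step 1: SEND seq=7000 -> fresh
Step 2: DROP seq=7089 -> fresh
Step 3: SEND seq=7216 -> fresh
Step 4: SEND seq=5195 -> fresh
Step 5: SEND seq=5241 -> fresh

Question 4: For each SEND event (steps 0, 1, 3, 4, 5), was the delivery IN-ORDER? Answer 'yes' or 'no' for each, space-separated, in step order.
Answer: yes yes no yes yes

Derivation:
Step 0: SEND seq=5000 -> in-order
Step 1: SEND seq=7000 -> in-order
Step 3: SEND seq=7216 -> out-of-order
Step 4: SEND seq=5195 -> in-order
Step 5: SEND seq=5241 -> in-order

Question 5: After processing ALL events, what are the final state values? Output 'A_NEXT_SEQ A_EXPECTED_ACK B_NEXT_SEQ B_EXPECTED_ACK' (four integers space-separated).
Answer: 5421 7089 7378 5421

Derivation:
After event 0: A_seq=5195 A_ack=7000 B_seq=7000 B_ack=5195
After event 1: A_seq=5195 A_ack=7089 B_seq=7089 B_ack=5195
After event 2: A_seq=5195 A_ack=7089 B_seq=7216 B_ack=5195
After event 3: A_seq=5195 A_ack=7089 B_seq=7378 B_ack=5195
After event 4: A_seq=5241 A_ack=7089 B_seq=7378 B_ack=5241
After event 5: A_seq=5421 A_ack=7089 B_seq=7378 B_ack=5421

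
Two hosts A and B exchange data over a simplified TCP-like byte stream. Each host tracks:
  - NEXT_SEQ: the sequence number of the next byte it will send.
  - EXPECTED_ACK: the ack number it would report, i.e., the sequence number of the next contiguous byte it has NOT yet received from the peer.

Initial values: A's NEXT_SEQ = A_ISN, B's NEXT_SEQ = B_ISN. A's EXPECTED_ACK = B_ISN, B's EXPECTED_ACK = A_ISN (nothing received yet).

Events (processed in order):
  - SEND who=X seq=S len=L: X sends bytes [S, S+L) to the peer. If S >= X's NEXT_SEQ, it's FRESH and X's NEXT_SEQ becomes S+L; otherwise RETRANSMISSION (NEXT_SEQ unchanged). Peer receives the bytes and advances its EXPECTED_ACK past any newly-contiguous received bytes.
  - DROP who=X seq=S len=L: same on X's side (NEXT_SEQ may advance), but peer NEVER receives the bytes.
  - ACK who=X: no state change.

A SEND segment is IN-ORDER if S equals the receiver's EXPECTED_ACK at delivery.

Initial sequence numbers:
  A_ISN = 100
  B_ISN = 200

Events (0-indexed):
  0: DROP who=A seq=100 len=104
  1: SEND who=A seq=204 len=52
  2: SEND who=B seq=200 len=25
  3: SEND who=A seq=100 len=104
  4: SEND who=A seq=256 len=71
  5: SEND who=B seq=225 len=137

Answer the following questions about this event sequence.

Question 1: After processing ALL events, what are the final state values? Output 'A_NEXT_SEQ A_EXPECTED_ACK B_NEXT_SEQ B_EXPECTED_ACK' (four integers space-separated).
After event 0: A_seq=204 A_ack=200 B_seq=200 B_ack=100
After event 1: A_seq=256 A_ack=200 B_seq=200 B_ack=100
After event 2: A_seq=256 A_ack=225 B_seq=225 B_ack=100
After event 3: A_seq=256 A_ack=225 B_seq=225 B_ack=256
After event 4: A_seq=327 A_ack=225 B_seq=225 B_ack=327
After event 5: A_seq=327 A_ack=362 B_seq=362 B_ack=327

Answer: 327 362 362 327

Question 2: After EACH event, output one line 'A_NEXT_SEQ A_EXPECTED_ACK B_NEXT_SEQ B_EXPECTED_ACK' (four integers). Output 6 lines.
204 200 200 100
256 200 200 100
256 225 225 100
256 225 225 256
327 225 225 327
327 362 362 327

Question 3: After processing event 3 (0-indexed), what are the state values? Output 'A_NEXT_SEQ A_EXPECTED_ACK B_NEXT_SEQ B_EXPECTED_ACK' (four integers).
After event 0: A_seq=204 A_ack=200 B_seq=200 B_ack=100
After event 1: A_seq=256 A_ack=200 B_seq=200 B_ack=100
After event 2: A_seq=256 A_ack=225 B_seq=225 B_ack=100
After event 3: A_seq=256 A_ack=225 B_seq=225 B_ack=256

256 225 225 256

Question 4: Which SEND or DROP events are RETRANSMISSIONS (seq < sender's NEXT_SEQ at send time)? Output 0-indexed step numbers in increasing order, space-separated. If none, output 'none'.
Step 0: DROP seq=100 -> fresh
Step 1: SEND seq=204 -> fresh
Step 2: SEND seq=200 -> fresh
Step 3: SEND seq=100 -> retransmit
Step 4: SEND seq=256 -> fresh
Step 5: SEND seq=225 -> fresh

Answer: 3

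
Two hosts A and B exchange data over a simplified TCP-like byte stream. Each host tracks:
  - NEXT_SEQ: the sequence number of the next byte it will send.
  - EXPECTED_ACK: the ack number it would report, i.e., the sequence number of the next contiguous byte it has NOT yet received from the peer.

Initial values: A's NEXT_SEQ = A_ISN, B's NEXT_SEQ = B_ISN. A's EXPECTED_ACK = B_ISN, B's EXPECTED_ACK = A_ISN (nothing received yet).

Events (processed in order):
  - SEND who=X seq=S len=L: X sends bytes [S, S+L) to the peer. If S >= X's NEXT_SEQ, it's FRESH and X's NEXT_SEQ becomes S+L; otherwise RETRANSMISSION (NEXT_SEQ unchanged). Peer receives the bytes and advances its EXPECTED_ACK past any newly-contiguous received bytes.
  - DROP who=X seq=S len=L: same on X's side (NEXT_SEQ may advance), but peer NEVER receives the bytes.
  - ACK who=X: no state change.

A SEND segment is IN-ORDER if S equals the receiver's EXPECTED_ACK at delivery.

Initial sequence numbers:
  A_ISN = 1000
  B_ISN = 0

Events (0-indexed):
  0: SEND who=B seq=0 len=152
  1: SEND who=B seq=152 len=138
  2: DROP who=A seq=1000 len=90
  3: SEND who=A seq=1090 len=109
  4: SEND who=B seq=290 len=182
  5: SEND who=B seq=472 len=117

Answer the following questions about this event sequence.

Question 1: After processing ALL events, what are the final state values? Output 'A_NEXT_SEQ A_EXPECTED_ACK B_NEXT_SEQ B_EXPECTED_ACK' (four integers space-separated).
Answer: 1199 589 589 1000

Derivation:
After event 0: A_seq=1000 A_ack=152 B_seq=152 B_ack=1000
After event 1: A_seq=1000 A_ack=290 B_seq=290 B_ack=1000
After event 2: A_seq=1090 A_ack=290 B_seq=290 B_ack=1000
After event 3: A_seq=1199 A_ack=290 B_seq=290 B_ack=1000
After event 4: A_seq=1199 A_ack=472 B_seq=472 B_ack=1000
After event 5: A_seq=1199 A_ack=589 B_seq=589 B_ack=1000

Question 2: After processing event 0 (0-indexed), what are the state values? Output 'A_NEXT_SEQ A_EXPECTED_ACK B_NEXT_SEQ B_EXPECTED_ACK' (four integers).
After event 0: A_seq=1000 A_ack=152 B_seq=152 B_ack=1000

1000 152 152 1000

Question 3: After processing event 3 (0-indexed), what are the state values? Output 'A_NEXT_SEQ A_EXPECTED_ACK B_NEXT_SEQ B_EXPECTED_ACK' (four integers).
After event 0: A_seq=1000 A_ack=152 B_seq=152 B_ack=1000
After event 1: A_seq=1000 A_ack=290 B_seq=290 B_ack=1000
After event 2: A_seq=1090 A_ack=290 B_seq=290 B_ack=1000
After event 3: A_seq=1199 A_ack=290 B_seq=290 B_ack=1000

1199 290 290 1000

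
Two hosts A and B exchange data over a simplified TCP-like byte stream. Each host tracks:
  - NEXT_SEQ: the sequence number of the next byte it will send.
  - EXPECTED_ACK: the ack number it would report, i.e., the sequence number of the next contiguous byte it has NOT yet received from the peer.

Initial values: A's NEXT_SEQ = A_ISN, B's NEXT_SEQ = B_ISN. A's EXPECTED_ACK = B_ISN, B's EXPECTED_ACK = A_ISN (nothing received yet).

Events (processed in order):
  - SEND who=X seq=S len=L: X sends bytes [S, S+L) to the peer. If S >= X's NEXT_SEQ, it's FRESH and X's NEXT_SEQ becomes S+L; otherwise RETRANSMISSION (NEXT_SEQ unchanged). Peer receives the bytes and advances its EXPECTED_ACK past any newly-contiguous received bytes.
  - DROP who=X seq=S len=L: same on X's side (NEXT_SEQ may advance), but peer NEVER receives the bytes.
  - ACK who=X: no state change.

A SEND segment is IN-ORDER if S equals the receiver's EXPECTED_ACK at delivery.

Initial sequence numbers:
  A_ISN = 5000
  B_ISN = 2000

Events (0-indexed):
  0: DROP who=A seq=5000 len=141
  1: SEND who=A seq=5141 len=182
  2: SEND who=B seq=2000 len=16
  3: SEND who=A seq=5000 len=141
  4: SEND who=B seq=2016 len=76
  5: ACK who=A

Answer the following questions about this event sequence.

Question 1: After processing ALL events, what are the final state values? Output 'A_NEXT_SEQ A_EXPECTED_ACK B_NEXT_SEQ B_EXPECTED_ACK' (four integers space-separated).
Answer: 5323 2092 2092 5323

Derivation:
After event 0: A_seq=5141 A_ack=2000 B_seq=2000 B_ack=5000
After event 1: A_seq=5323 A_ack=2000 B_seq=2000 B_ack=5000
After event 2: A_seq=5323 A_ack=2016 B_seq=2016 B_ack=5000
After event 3: A_seq=5323 A_ack=2016 B_seq=2016 B_ack=5323
After event 4: A_seq=5323 A_ack=2092 B_seq=2092 B_ack=5323
After event 5: A_seq=5323 A_ack=2092 B_seq=2092 B_ack=5323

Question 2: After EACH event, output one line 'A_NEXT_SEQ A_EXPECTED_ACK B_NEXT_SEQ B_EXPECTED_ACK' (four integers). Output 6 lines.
5141 2000 2000 5000
5323 2000 2000 5000
5323 2016 2016 5000
5323 2016 2016 5323
5323 2092 2092 5323
5323 2092 2092 5323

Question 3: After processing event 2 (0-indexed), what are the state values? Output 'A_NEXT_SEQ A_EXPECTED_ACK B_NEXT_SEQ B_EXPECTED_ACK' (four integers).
After event 0: A_seq=5141 A_ack=2000 B_seq=2000 B_ack=5000
After event 1: A_seq=5323 A_ack=2000 B_seq=2000 B_ack=5000
After event 2: A_seq=5323 A_ack=2016 B_seq=2016 B_ack=5000

5323 2016 2016 5000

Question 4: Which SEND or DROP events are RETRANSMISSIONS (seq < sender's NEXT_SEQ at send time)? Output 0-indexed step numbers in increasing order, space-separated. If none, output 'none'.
Answer: 3

Derivation:
Step 0: DROP seq=5000 -> fresh
Step 1: SEND seq=5141 -> fresh
Step 2: SEND seq=2000 -> fresh
Step 3: SEND seq=5000 -> retransmit
Step 4: SEND seq=2016 -> fresh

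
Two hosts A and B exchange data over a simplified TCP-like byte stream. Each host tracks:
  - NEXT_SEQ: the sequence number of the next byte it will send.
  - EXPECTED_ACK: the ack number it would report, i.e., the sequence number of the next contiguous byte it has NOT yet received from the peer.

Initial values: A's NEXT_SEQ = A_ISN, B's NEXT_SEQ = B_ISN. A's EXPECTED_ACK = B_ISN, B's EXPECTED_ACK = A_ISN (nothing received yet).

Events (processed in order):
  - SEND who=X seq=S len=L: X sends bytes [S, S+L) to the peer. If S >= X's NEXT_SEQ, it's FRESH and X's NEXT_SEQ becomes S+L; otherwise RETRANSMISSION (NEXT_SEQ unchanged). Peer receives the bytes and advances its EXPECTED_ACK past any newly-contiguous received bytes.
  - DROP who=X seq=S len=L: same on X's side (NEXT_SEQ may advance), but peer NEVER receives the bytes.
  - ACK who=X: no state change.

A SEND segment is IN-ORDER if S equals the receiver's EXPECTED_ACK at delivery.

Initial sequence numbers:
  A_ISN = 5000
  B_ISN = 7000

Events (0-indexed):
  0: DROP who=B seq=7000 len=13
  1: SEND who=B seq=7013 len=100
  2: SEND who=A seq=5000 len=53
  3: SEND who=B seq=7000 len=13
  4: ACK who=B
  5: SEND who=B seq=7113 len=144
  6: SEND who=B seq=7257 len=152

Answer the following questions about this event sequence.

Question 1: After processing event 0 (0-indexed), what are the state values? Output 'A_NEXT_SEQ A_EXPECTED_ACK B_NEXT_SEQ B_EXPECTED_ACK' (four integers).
After event 0: A_seq=5000 A_ack=7000 B_seq=7013 B_ack=5000

5000 7000 7013 5000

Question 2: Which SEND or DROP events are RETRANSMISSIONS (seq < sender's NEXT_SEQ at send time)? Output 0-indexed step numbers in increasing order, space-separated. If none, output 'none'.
Answer: 3

Derivation:
Step 0: DROP seq=7000 -> fresh
Step 1: SEND seq=7013 -> fresh
Step 2: SEND seq=5000 -> fresh
Step 3: SEND seq=7000 -> retransmit
Step 5: SEND seq=7113 -> fresh
Step 6: SEND seq=7257 -> fresh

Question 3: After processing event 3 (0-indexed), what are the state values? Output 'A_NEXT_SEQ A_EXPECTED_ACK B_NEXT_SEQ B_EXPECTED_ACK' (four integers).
After event 0: A_seq=5000 A_ack=7000 B_seq=7013 B_ack=5000
After event 1: A_seq=5000 A_ack=7000 B_seq=7113 B_ack=5000
After event 2: A_seq=5053 A_ack=7000 B_seq=7113 B_ack=5053
After event 3: A_seq=5053 A_ack=7113 B_seq=7113 B_ack=5053

5053 7113 7113 5053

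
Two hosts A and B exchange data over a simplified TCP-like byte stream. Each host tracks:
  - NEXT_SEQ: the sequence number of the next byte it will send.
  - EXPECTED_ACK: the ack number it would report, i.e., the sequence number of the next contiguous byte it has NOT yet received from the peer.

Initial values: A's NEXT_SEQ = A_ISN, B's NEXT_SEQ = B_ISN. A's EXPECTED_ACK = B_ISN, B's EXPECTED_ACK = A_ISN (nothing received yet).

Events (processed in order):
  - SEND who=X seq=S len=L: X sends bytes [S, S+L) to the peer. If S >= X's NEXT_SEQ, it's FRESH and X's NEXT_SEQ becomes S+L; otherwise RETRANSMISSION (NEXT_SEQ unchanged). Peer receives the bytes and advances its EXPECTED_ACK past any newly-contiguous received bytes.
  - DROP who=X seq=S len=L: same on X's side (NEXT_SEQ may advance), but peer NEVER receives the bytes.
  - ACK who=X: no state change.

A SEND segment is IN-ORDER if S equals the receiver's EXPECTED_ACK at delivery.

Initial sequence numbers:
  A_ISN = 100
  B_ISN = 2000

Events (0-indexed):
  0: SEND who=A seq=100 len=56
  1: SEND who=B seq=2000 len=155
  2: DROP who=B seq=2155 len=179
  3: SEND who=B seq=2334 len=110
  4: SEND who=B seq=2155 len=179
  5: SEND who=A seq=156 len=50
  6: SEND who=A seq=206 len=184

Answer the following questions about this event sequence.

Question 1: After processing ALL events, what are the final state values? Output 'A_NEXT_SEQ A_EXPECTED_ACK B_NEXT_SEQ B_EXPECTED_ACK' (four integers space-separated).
After event 0: A_seq=156 A_ack=2000 B_seq=2000 B_ack=156
After event 1: A_seq=156 A_ack=2155 B_seq=2155 B_ack=156
After event 2: A_seq=156 A_ack=2155 B_seq=2334 B_ack=156
After event 3: A_seq=156 A_ack=2155 B_seq=2444 B_ack=156
After event 4: A_seq=156 A_ack=2444 B_seq=2444 B_ack=156
After event 5: A_seq=206 A_ack=2444 B_seq=2444 B_ack=206
After event 6: A_seq=390 A_ack=2444 B_seq=2444 B_ack=390

Answer: 390 2444 2444 390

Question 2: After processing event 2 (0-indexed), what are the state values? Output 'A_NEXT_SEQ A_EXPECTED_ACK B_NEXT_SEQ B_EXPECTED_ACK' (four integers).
After event 0: A_seq=156 A_ack=2000 B_seq=2000 B_ack=156
After event 1: A_seq=156 A_ack=2155 B_seq=2155 B_ack=156
After event 2: A_seq=156 A_ack=2155 B_seq=2334 B_ack=156

156 2155 2334 156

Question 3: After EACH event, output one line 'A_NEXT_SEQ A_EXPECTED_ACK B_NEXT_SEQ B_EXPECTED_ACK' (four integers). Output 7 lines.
156 2000 2000 156
156 2155 2155 156
156 2155 2334 156
156 2155 2444 156
156 2444 2444 156
206 2444 2444 206
390 2444 2444 390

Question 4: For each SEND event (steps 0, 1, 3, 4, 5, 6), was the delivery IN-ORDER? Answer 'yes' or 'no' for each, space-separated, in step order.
Answer: yes yes no yes yes yes

Derivation:
Step 0: SEND seq=100 -> in-order
Step 1: SEND seq=2000 -> in-order
Step 3: SEND seq=2334 -> out-of-order
Step 4: SEND seq=2155 -> in-order
Step 5: SEND seq=156 -> in-order
Step 6: SEND seq=206 -> in-order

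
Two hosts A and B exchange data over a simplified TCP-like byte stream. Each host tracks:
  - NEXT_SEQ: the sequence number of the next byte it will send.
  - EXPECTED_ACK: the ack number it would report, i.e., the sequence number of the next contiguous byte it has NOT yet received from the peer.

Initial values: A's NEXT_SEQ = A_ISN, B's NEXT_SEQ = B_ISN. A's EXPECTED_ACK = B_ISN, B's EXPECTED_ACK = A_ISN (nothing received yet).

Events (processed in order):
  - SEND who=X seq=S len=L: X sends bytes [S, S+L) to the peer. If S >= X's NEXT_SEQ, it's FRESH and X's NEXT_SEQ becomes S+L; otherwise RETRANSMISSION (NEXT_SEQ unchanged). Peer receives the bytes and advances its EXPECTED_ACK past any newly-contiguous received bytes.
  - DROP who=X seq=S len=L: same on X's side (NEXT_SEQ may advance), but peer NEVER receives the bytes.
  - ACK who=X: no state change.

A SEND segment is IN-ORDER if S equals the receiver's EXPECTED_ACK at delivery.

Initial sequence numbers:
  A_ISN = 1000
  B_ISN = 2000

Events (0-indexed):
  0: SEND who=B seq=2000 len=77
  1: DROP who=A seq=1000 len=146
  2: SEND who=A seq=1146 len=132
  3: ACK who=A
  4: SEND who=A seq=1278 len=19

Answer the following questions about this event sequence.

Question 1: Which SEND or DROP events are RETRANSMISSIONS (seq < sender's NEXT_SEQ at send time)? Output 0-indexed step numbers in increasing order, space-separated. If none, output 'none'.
Answer: none

Derivation:
Step 0: SEND seq=2000 -> fresh
Step 1: DROP seq=1000 -> fresh
Step 2: SEND seq=1146 -> fresh
Step 4: SEND seq=1278 -> fresh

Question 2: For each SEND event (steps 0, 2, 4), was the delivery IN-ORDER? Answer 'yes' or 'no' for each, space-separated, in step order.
Answer: yes no no

Derivation:
Step 0: SEND seq=2000 -> in-order
Step 2: SEND seq=1146 -> out-of-order
Step 4: SEND seq=1278 -> out-of-order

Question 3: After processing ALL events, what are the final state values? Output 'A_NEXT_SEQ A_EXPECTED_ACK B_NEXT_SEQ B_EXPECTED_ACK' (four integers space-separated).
After event 0: A_seq=1000 A_ack=2077 B_seq=2077 B_ack=1000
After event 1: A_seq=1146 A_ack=2077 B_seq=2077 B_ack=1000
After event 2: A_seq=1278 A_ack=2077 B_seq=2077 B_ack=1000
After event 3: A_seq=1278 A_ack=2077 B_seq=2077 B_ack=1000
After event 4: A_seq=1297 A_ack=2077 B_seq=2077 B_ack=1000

Answer: 1297 2077 2077 1000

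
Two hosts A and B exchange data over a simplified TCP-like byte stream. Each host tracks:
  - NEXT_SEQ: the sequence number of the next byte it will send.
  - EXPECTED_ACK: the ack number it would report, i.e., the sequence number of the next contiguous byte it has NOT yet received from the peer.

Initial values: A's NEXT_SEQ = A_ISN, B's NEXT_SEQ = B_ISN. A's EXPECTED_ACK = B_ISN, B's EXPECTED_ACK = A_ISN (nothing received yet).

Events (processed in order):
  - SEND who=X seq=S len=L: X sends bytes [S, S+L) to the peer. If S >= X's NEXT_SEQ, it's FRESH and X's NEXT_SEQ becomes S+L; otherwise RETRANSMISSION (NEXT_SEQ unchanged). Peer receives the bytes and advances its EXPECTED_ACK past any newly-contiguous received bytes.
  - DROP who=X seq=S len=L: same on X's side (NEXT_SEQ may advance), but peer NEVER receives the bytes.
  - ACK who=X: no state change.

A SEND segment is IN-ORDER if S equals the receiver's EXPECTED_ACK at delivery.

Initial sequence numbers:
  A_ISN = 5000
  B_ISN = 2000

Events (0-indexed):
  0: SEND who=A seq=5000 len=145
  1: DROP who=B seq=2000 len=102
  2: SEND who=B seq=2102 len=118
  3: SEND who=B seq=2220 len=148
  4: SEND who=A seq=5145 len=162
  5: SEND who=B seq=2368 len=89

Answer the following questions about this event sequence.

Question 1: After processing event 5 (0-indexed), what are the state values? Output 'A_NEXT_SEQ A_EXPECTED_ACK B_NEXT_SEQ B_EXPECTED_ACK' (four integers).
After event 0: A_seq=5145 A_ack=2000 B_seq=2000 B_ack=5145
After event 1: A_seq=5145 A_ack=2000 B_seq=2102 B_ack=5145
After event 2: A_seq=5145 A_ack=2000 B_seq=2220 B_ack=5145
After event 3: A_seq=5145 A_ack=2000 B_seq=2368 B_ack=5145
After event 4: A_seq=5307 A_ack=2000 B_seq=2368 B_ack=5307
After event 5: A_seq=5307 A_ack=2000 B_seq=2457 B_ack=5307

5307 2000 2457 5307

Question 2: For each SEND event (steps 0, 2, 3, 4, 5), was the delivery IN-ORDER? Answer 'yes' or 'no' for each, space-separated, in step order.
Step 0: SEND seq=5000 -> in-order
Step 2: SEND seq=2102 -> out-of-order
Step 3: SEND seq=2220 -> out-of-order
Step 4: SEND seq=5145 -> in-order
Step 5: SEND seq=2368 -> out-of-order

Answer: yes no no yes no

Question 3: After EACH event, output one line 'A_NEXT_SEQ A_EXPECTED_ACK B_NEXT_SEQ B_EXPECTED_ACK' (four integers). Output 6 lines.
5145 2000 2000 5145
5145 2000 2102 5145
5145 2000 2220 5145
5145 2000 2368 5145
5307 2000 2368 5307
5307 2000 2457 5307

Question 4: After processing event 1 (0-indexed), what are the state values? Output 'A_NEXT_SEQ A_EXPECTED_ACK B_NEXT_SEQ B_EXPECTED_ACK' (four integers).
After event 0: A_seq=5145 A_ack=2000 B_seq=2000 B_ack=5145
After event 1: A_seq=5145 A_ack=2000 B_seq=2102 B_ack=5145

5145 2000 2102 5145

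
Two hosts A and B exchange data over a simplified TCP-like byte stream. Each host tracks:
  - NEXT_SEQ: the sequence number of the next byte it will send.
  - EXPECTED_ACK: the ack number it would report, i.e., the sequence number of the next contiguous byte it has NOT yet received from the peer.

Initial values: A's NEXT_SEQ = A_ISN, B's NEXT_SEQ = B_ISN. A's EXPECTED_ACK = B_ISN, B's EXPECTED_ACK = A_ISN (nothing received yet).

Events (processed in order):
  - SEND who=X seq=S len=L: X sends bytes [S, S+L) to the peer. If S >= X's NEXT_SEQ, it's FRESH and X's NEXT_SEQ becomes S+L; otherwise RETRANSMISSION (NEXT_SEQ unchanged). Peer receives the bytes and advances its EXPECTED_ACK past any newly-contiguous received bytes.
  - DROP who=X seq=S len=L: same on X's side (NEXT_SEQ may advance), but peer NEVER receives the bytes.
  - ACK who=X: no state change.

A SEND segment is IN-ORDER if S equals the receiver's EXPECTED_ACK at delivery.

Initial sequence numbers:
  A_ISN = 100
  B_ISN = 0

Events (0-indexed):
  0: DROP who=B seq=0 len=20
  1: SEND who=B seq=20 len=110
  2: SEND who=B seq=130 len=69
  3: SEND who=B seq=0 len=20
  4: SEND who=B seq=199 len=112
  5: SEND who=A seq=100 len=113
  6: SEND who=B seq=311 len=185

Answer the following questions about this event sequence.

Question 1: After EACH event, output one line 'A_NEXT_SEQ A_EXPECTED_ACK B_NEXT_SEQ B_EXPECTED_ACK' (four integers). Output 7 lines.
100 0 20 100
100 0 130 100
100 0 199 100
100 199 199 100
100 311 311 100
213 311 311 213
213 496 496 213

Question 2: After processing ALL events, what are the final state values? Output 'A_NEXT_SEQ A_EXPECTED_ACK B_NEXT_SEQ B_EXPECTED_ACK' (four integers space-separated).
Answer: 213 496 496 213

Derivation:
After event 0: A_seq=100 A_ack=0 B_seq=20 B_ack=100
After event 1: A_seq=100 A_ack=0 B_seq=130 B_ack=100
After event 2: A_seq=100 A_ack=0 B_seq=199 B_ack=100
After event 3: A_seq=100 A_ack=199 B_seq=199 B_ack=100
After event 4: A_seq=100 A_ack=311 B_seq=311 B_ack=100
After event 5: A_seq=213 A_ack=311 B_seq=311 B_ack=213
After event 6: A_seq=213 A_ack=496 B_seq=496 B_ack=213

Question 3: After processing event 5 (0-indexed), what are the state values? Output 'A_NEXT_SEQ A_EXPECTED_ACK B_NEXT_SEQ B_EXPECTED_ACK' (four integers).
After event 0: A_seq=100 A_ack=0 B_seq=20 B_ack=100
After event 1: A_seq=100 A_ack=0 B_seq=130 B_ack=100
After event 2: A_seq=100 A_ack=0 B_seq=199 B_ack=100
After event 3: A_seq=100 A_ack=199 B_seq=199 B_ack=100
After event 4: A_seq=100 A_ack=311 B_seq=311 B_ack=100
After event 5: A_seq=213 A_ack=311 B_seq=311 B_ack=213

213 311 311 213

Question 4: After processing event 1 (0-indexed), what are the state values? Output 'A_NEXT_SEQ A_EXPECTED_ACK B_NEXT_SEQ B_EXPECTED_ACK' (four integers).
After event 0: A_seq=100 A_ack=0 B_seq=20 B_ack=100
After event 1: A_seq=100 A_ack=0 B_seq=130 B_ack=100

100 0 130 100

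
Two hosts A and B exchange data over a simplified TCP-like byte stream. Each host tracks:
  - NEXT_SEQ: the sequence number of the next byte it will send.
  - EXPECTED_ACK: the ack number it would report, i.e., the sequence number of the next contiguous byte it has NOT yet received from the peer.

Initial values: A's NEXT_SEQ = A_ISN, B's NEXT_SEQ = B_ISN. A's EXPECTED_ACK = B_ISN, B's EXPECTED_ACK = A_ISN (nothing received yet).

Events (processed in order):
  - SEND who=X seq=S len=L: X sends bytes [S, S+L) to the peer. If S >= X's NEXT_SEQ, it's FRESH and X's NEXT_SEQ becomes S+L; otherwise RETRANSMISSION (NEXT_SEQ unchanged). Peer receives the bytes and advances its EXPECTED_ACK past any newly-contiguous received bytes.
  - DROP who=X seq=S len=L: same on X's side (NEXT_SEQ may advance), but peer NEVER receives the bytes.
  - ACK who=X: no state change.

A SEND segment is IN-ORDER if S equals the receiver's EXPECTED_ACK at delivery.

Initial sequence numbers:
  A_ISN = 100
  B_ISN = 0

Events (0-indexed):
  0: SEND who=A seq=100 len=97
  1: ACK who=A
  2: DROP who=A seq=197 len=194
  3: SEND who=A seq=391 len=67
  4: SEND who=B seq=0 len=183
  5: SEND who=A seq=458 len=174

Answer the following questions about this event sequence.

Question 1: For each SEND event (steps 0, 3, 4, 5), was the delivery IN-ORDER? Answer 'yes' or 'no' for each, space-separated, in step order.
Answer: yes no yes no

Derivation:
Step 0: SEND seq=100 -> in-order
Step 3: SEND seq=391 -> out-of-order
Step 4: SEND seq=0 -> in-order
Step 5: SEND seq=458 -> out-of-order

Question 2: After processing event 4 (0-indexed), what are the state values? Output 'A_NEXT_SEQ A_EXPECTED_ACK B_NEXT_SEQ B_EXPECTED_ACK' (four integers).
After event 0: A_seq=197 A_ack=0 B_seq=0 B_ack=197
After event 1: A_seq=197 A_ack=0 B_seq=0 B_ack=197
After event 2: A_seq=391 A_ack=0 B_seq=0 B_ack=197
After event 3: A_seq=458 A_ack=0 B_seq=0 B_ack=197
After event 4: A_seq=458 A_ack=183 B_seq=183 B_ack=197

458 183 183 197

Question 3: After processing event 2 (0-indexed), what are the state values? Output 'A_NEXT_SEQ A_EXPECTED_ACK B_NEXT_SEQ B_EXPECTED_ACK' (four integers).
After event 0: A_seq=197 A_ack=0 B_seq=0 B_ack=197
After event 1: A_seq=197 A_ack=0 B_seq=0 B_ack=197
After event 2: A_seq=391 A_ack=0 B_seq=0 B_ack=197

391 0 0 197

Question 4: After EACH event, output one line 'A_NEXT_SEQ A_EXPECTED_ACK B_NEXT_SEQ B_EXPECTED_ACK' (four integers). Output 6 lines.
197 0 0 197
197 0 0 197
391 0 0 197
458 0 0 197
458 183 183 197
632 183 183 197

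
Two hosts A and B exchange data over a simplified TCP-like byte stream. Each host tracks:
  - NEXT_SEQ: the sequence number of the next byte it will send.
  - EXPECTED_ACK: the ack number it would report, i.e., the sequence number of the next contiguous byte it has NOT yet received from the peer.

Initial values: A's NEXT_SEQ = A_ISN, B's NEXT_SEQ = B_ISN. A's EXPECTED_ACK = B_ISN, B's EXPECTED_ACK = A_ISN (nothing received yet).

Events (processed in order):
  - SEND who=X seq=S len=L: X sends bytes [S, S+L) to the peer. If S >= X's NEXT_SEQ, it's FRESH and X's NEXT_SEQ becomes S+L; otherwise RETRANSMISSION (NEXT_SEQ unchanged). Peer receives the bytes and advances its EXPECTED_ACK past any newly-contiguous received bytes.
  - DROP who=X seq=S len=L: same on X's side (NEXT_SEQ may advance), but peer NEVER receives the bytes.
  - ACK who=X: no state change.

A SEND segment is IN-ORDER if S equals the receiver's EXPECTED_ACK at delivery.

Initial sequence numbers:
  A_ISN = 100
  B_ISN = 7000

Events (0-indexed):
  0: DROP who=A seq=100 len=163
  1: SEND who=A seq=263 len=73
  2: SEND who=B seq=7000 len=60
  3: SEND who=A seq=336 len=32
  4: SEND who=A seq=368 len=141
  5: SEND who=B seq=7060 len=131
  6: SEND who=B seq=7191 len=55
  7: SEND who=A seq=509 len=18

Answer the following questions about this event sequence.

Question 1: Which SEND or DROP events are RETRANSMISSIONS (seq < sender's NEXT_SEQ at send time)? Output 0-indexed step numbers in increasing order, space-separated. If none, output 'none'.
Step 0: DROP seq=100 -> fresh
Step 1: SEND seq=263 -> fresh
Step 2: SEND seq=7000 -> fresh
Step 3: SEND seq=336 -> fresh
Step 4: SEND seq=368 -> fresh
Step 5: SEND seq=7060 -> fresh
Step 6: SEND seq=7191 -> fresh
Step 7: SEND seq=509 -> fresh

Answer: none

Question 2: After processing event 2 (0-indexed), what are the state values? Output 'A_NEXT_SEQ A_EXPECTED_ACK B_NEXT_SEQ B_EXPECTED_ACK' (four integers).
After event 0: A_seq=263 A_ack=7000 B_seq=7000 B_ack=100
After event 1: A_seq=336 A_ack=7000 B_seq=7000 B_ack=100
After event 2: A_seq=336 A_ack=7060 B_seq=7060 B_ack=100

336 7060 7060 100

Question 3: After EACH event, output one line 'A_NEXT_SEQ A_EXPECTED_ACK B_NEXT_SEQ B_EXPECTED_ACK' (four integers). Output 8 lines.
263 7000 7000 100
336 7000 7000 100
336 7060 7060 100
368 7060 7060 100
509 7060 7060 100
509 7191 7191 100
509 7246 7246 100
527 7246 7246 100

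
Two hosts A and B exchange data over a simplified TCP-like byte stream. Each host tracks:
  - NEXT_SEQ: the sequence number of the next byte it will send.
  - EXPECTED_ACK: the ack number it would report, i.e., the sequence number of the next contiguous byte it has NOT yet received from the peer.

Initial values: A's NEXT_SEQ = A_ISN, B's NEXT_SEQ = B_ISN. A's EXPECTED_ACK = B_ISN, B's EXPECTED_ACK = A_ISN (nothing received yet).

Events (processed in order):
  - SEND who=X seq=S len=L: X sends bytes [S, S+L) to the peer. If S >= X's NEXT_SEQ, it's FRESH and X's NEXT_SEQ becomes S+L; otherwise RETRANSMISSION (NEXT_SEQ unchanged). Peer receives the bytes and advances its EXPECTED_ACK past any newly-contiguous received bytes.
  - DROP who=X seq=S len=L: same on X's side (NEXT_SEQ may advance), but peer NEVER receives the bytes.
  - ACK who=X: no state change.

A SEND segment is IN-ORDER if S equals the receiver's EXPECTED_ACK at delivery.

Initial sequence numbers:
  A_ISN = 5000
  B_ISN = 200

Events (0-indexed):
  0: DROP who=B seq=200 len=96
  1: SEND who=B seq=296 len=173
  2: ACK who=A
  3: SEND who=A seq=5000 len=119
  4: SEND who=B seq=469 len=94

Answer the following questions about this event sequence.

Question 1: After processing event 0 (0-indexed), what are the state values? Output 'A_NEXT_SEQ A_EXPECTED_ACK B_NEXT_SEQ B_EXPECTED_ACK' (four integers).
After event 0: A_seq=5000 A_ack=200 B_seq=296 B_ack=5000

5000 200 296 5000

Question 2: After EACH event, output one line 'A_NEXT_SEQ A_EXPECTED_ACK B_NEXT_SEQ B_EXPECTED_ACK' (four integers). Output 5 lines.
5000 200 296 5000
5000 200 469 5000
5000 200 469 5000
5119 200 469 5119
5119 200 563 5119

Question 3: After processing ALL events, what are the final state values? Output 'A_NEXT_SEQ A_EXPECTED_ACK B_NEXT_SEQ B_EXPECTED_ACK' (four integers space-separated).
After event 0: A_seq=5000 A_ack=200 B_seq=296 B_ack=5000
After event 1: A_seq=5000 A_ack=200 B_seq=469 B_ack=5000
After event 2: A_seq=5000 A_ack=200 B_seq=469 B_ack=5000
After event 3: A_seq=5119 A_ack=200 B_seq=469 B_ack=5119
After event 4: A_seq=5119 A_ack=200 B_seq=563 B_ack=5119

Answer: 5119 200 563 5119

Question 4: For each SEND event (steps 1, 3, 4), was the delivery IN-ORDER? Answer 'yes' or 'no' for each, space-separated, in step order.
Answer: no yes no

Derivation:
Step 1: SEND seq=296 -> out-of-order
Step 3: SEND seq=5000 -> in-order
Step 4: SEND seq=469 -> out-of-order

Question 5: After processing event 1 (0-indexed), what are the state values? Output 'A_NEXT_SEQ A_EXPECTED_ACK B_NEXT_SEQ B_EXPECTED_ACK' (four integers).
After event 0: A_seq=5000 A_ack=200 B_seq=296 B_ack=5000
After event 1: A_seq=5000 A_ack=200 B_seq=469 B_ack=5000

5000 200 469 5000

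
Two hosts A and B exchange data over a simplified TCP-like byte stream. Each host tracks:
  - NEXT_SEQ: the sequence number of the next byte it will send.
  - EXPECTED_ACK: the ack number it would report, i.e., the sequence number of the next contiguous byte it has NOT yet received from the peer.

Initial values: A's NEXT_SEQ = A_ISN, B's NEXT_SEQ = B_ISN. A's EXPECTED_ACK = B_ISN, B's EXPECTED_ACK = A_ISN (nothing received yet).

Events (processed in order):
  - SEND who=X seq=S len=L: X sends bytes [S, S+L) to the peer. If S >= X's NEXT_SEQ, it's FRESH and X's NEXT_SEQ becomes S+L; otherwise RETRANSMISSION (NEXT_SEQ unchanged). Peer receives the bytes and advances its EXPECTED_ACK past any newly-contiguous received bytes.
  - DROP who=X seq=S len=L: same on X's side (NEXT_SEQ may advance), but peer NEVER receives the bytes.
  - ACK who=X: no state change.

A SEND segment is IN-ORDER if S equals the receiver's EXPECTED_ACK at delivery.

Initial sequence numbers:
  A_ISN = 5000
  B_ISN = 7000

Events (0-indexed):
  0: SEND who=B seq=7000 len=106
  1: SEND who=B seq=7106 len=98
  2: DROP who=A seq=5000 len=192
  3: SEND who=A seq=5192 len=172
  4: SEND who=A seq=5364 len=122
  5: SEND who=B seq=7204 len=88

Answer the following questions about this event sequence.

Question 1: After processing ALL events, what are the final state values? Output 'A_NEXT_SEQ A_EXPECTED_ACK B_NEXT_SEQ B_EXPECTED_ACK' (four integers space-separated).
Answer: 5486 7292 7292 5000

Derivation:
After event 0: A_seq=5000 A_ack=7106 B_seq=7106 B_ack=5000
After event 1: A_seq=5000 A_ack=7204 B_seq=7204 B_ack=5000
After event 2: A_seq=5192 A_ack=7204 B_seq=7204 B_ack=5000
After event 3: A_seq=5364 A_ack=7204 B_seq=7204 B_ack=5000
After event 4: A_seq=5486 A_ack=7204 B_seq=7204 B_ack=5000
After event 5: A_seq=5486 A_ack=7292 B_seq=7292 B_ack=5000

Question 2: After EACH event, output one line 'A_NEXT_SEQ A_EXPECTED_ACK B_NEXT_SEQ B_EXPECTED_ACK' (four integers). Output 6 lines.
5000 7106 7106 5000
5000 7204 7204 5000
5192 7204 7204 5000
5364 7204 7204 5000
5486 7204 7204 5000
5486 7292 7292 5000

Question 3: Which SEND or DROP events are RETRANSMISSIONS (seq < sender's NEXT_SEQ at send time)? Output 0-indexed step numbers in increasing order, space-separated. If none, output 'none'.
Step 0: SEND seq=7000 -> fresh
Step 1: SEND seq=7106 -> fresh
Step 2: DROP seq=5000 -> fresh
Step 3: SEND seq=5192 -> fresh
Step 4: SEND seq=5364 -> fresh
Step 5: SEND seq=7204 -> fresh

Answer: none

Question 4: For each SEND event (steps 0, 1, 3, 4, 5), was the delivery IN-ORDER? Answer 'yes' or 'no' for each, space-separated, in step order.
Step 0: SEND seq=7000 -> in-order
Step 1: SEND seq=7106 -> in-order
Step 3: SEND seq=5192 -> out-of-order
Step 4: SEND seq=5364 -> out-of-order
Step 5: SEND seq=7204 -> in-order

Answer: yes yes no no yes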